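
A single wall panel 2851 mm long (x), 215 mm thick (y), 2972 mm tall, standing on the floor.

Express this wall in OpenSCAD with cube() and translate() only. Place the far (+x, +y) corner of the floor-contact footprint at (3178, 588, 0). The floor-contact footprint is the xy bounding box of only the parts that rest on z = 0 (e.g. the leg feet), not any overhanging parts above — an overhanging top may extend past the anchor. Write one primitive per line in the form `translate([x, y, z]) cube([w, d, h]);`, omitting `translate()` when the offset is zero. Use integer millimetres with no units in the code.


translate([327, 373, 0]) cube([2851, 215, 2972]);


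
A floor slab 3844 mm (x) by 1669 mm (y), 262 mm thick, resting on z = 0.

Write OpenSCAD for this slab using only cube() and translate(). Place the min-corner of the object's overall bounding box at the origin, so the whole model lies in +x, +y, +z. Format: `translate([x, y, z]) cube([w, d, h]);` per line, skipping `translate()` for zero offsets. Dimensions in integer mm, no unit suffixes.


cube([3844, 1669, 262]);


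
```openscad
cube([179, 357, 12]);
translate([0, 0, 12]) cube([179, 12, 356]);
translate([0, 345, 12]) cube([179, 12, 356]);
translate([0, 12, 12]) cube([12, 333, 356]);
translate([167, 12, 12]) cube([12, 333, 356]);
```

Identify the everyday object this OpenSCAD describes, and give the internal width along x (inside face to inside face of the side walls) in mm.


An open box. The internal width is 155 mm.

A 179×357 base slab with four walls standing on it — an open box. The base is 179 mm wide and the walls are 12 mm thick, so the internal width is 179 − 2 × 12 = 155 mm.


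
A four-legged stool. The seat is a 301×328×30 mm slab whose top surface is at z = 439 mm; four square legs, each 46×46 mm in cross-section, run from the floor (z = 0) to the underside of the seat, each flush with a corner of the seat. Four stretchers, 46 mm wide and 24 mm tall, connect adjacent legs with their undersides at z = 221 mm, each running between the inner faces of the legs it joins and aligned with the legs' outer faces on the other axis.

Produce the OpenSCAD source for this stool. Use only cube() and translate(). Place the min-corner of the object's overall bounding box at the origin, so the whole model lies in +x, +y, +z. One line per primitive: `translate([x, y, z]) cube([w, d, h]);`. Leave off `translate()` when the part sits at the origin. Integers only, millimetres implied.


// leg_h = 439 - 30 = 409
// stretcher span = 301 - 2*46 = 209
translate([0, 0, 409]) cube([301, 328, 30]);
cube([46, 46, 409]);
translate([255, 0, 0]) cube([46, 46, 409]);
translate([0, 282, 0]) cube([46, 46, 409]);
translate([255, 282, 0]) cube([46, 46, 409]);
translate([46, 0, 221]) cube([209, 46, 24]);
translate([46, 282, 221]) cube([209, 46, 24]);
translate([0, 46, 221]) cube([46, 236, 24]);
translate([255, 46, 221]) cube([46, 236, 24]);


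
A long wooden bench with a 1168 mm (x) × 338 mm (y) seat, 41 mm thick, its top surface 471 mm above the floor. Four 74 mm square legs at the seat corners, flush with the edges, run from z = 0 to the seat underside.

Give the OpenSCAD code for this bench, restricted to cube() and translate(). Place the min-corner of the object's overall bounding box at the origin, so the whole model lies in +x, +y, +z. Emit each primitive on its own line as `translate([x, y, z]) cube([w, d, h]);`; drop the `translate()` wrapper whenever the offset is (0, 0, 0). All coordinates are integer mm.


// leg_h = 471 − 41 = 430
translate([0, 0, 430]) cube([1168, 338, 41]);
cube([74, 74, 430]);
translate([0, 264, 0]) cube([74, 74, 430]);
translate([1094, 0, 0]) cube([74, 74, 430]);
translate([1094, 264, 0]) cube([74, 74, 430]);


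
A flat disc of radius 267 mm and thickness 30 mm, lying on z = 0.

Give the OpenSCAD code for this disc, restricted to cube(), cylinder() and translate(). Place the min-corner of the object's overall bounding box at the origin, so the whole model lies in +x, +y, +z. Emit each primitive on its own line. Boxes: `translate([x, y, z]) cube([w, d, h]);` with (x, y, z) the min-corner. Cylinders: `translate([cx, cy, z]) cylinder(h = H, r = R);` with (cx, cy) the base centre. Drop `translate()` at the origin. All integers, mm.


translate([267, 267, 0]) cylinder(h = 30, r = 267);


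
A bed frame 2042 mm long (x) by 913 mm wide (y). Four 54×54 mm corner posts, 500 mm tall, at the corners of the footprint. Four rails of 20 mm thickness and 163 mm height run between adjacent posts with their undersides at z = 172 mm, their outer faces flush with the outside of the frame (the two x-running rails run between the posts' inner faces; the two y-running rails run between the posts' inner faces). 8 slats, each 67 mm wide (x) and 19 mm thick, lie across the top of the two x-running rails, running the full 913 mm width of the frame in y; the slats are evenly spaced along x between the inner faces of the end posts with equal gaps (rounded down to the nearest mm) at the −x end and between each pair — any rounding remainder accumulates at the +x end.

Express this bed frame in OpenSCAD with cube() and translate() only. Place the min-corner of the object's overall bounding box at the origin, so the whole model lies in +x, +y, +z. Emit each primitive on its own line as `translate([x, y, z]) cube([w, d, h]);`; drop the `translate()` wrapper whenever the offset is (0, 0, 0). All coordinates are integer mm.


cube([54, 54, 500]);
translate([0, 859, 0]) cube([54, 54, 500]);
translate([1988, 0, 0]) cube([54, 54, 500]);
translate([1988, 859, 0]) cube([54, 54, 500]);
translate([54, 0, 172]) cube([1934, 20, 163]);
translate([54, 893, 172]) cube([1934, 20, 163]);
translate([0, 54, 172]) cube([20, 805, 163]);
translate([2022, 54, 172]) cube([20, 805, 163]);
translate([209, 0, 335]) cube([67, 913, 19]);
translate([431, 0, 335]) cube([67, 913, 19]);
translate([653, 0, 335]) cube([67, 913, 19]);
translate([875, 0, 335]) cube([67, 913, 19]);
translate([1097, 0, 335]) cube([67, 913, 19]);
translate([1319, 0, 335]) cube([67, 913, 19]);
translate([1541, 0, 335]) cube([67, 913, 19]);
translate([1763, 0, 335]) cube([67, 913, 19]);


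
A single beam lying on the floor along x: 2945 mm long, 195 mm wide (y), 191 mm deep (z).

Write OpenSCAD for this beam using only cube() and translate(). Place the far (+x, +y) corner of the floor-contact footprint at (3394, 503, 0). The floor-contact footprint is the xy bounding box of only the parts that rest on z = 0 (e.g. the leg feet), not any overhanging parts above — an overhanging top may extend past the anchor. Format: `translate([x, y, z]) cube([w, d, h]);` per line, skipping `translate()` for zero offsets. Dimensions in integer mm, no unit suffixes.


translate([449, 308, 0]) cube([2945, 195, 191]);


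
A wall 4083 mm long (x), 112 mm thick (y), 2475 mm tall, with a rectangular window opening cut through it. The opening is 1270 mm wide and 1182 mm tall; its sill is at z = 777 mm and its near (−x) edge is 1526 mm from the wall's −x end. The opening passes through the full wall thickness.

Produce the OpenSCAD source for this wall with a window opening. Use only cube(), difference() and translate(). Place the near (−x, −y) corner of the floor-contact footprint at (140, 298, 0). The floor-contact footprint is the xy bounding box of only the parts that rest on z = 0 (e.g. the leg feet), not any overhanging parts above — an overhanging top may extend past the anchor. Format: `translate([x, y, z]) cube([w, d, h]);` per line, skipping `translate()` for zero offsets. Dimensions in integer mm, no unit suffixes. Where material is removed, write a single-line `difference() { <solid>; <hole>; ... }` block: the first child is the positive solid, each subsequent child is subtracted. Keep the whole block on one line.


difference() { translate([140, 298, 0]) cube([4083, 112, 2475]); translate([1666, 298, 777]) cube([1270, 112, 1182]); }


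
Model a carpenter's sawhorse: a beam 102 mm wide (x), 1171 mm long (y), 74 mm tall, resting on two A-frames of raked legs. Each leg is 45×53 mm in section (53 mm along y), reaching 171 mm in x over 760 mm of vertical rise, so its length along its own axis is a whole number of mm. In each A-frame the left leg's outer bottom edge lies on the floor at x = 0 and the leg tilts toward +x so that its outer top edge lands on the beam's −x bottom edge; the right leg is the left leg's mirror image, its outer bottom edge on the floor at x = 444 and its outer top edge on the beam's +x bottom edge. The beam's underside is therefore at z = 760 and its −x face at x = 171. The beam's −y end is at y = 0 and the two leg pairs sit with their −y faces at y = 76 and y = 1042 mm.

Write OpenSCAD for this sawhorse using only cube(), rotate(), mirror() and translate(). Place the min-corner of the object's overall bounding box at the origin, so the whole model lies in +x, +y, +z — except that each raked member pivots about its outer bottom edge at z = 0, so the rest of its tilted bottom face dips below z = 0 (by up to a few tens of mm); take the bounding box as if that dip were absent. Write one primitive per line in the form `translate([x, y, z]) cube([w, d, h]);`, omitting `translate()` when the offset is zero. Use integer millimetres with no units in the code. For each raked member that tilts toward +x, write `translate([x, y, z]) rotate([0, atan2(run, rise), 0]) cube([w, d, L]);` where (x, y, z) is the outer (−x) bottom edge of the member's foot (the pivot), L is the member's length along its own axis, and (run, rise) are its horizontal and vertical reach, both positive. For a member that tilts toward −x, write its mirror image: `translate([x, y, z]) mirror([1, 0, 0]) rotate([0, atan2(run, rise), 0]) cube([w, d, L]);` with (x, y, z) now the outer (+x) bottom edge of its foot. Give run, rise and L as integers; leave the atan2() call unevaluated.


translate([171, 0, 760]) cube([102, 1171, 74]);
translate([0, 76, 0]) rotate([0, atan2(171, 760), 0]) cube([45, 53, 779]);
translate([444, 76, 0]) mirror([1, 0, 0]) rotate([0, atan2(171, 760), 0]) cube([45, 53, 779]);
translate([0, 1042, 0]) rotate([0, atan2(171, 760), 0]) cube([45, 53, 779]);
translate([444, 1042, 0]) mirror([1, 0, 0]) rotate([0, atan2(171, 760), 0]) cube([45, 53, 779]);


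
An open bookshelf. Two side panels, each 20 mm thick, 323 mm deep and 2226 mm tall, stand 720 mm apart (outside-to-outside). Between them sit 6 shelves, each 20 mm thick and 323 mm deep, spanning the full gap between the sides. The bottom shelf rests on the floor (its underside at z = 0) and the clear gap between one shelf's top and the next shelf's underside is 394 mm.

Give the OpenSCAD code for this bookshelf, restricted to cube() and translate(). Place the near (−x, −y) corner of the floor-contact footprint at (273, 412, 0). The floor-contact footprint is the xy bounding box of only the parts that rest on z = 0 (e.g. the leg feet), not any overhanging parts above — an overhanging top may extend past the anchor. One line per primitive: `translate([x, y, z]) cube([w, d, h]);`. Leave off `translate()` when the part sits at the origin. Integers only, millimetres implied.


translate([273, 412, 0]) cube([20, 323, 2226]);
translate([973, 412, 0]) cube([20, 323, 2226]);
translate([293, 412, 0]) cube([680, 323, 20]);
translate([293, 412, 414]) cube([680, 323, 20]);
translate([293, 412, 828]) cube([680, 323, 20]);
translate([293, 412, 1242]) cube([680, 323, 20]);
translate([293, 412, 1656]) cube([680, 323, 20]);
translate([293, 412, 2070]) cube([680, 323, 20]);


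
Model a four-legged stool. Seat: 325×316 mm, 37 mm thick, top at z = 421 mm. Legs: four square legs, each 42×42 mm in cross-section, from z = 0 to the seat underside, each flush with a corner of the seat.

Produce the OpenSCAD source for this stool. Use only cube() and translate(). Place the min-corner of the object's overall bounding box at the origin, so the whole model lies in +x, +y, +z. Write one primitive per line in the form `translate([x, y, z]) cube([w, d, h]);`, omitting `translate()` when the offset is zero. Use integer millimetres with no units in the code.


translate([0, 0, 384]) cube([325, 316, 37]);
cube([42, 42, 384]);
translate([283, 0, 0]) cube([42, 42, 384]);
translate([0, 274, 0]) cube([42, 42, 384]);
translate([283, 274, 0]) cube([42, 42, 384]);


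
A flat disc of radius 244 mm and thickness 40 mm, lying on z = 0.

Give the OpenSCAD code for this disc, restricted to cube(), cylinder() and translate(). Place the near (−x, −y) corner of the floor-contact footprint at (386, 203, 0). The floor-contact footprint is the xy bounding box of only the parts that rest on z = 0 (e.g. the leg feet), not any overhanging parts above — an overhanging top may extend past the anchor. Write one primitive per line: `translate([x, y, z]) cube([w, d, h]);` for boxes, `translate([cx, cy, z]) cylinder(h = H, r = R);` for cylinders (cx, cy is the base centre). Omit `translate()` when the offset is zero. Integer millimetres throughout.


translate([630, 447, 0]) cylinder(h = 40, r = 244);


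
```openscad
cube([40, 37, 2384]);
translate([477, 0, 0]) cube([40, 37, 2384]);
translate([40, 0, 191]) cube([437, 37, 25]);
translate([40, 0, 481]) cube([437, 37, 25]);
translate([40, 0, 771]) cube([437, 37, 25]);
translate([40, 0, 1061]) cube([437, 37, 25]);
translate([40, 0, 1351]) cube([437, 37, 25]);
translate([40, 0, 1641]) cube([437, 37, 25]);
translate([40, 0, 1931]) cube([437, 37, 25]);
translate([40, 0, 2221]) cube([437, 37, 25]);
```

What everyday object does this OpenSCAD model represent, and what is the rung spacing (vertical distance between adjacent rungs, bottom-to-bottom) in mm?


A ladder. The rung spacing is 290 mm.

Two tall 40×37 posts with 8 short bars between them — a ladder. Adjacent rungs sit at z = 191 and z = 481, so the spacing is 481 − 191 = 290 mm.


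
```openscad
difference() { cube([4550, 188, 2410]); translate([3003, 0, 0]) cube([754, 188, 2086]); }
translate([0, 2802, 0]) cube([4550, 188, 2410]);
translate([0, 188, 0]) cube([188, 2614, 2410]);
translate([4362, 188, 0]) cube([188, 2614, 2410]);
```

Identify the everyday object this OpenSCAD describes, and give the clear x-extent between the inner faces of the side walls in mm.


A single room. The interior width is 4174 mm.

Four walls enclosing a rectangle with a door in the front wall — a room. Outside width 4550 minus two 188 mm walls gives 4174 mm.


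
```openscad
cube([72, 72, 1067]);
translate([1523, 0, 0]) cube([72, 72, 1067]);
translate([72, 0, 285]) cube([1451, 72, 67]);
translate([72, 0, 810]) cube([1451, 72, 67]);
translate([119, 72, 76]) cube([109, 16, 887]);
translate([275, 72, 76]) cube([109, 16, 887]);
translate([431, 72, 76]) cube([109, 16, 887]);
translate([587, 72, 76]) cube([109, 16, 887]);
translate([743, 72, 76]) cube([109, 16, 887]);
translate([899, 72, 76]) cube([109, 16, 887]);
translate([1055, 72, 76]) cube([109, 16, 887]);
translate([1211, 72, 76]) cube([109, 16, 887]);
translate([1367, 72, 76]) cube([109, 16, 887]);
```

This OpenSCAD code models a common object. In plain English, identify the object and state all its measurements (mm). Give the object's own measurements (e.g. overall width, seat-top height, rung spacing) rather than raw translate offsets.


A fence section. Two 72×72 mm posts, 1067 mm tall, stand on the floor with a clear span of 1451 mm between their inner faces. Two horizontal rails of 72×67 mm section span the gap between the posts with their undersides at z = 285 mm and z = 810 mm, flush with the posts' −y face. 9 pickets, each 109 mm wide, 16 mm thick and 887 mm tall, are fixed to the +y face of the rails with their bottoms at z = 76 mm, spaced across the span with a 47 mm gap after the −x post and between neighbouring pickets and before the +x post.


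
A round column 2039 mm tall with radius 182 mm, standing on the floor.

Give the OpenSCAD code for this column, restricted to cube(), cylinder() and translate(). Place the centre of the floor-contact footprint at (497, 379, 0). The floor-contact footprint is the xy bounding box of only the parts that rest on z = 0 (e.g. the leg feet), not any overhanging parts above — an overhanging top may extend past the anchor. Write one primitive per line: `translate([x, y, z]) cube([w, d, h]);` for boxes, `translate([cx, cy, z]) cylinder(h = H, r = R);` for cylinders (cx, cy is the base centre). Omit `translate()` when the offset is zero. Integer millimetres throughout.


translate([497, 379, 0]) cylinder(h = 2039, r = 182);


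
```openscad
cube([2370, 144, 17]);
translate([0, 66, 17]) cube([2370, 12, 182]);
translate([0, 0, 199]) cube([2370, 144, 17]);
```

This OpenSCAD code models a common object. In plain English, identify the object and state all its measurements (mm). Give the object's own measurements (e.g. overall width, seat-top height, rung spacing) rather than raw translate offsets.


An I-beam lying along x, 2370 mm long. Overall section height 216 mm. Two flanges 144 mm wide (y) and 17 mm thick, one on the floor and one at the top; a web 12 mm thick runs between them, centred on the flange width.


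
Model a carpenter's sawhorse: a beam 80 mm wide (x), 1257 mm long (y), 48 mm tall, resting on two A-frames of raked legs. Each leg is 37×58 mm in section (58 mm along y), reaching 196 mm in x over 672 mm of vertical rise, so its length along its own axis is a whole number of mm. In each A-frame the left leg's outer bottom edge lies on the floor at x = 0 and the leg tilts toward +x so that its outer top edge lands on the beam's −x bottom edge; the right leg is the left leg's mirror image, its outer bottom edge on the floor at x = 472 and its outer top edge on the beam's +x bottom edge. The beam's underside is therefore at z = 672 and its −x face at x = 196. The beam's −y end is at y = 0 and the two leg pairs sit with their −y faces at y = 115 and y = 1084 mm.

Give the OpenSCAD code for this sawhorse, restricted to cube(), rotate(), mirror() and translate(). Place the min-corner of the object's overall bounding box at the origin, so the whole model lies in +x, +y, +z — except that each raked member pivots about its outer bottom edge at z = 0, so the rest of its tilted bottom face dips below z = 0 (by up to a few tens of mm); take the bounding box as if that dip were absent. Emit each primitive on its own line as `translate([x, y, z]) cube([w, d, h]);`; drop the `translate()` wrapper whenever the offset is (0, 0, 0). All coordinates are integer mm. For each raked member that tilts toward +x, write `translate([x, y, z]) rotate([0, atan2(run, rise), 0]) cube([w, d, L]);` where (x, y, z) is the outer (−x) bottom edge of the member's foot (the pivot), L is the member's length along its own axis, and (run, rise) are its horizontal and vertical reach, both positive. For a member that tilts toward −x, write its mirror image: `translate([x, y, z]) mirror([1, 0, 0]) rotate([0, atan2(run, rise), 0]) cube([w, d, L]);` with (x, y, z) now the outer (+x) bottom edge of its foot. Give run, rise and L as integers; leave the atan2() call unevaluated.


translate([196, 0, 672]) cube([80, 1257, 48]);
translate([0, 115, 0]) rotate([0, atan2(196, 672), 0]) cube([37, 58, 700]);
translate([472, 115, 0]) mirror([1, 0, 0]) rotate([0, atan2(196, 672), 0]) cube([37, 58, 700]);
translate([0, 1084, 0]) rotate([0, atan2(196, 672), 0]) cube([37, 58, 700]);
translate([472, 1084, 0]) mirror([1, 0, 0]) rotate([0, atan2(196, 672), 0]) cube([37, 58, 700]);


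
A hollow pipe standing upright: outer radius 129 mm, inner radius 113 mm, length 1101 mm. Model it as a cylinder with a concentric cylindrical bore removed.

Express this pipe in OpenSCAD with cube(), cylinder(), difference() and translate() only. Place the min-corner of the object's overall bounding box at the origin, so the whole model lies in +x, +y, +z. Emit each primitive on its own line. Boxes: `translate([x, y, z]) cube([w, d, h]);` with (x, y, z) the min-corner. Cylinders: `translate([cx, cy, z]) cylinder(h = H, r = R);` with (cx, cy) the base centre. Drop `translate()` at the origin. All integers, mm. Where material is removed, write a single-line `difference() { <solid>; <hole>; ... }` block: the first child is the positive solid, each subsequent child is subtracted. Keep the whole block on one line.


difference() { translate([129, 129, 0]) cylinder(h = 1101, r = 129); translate([129, 129, 0]) cylinder(h = 1101, r = 113); }


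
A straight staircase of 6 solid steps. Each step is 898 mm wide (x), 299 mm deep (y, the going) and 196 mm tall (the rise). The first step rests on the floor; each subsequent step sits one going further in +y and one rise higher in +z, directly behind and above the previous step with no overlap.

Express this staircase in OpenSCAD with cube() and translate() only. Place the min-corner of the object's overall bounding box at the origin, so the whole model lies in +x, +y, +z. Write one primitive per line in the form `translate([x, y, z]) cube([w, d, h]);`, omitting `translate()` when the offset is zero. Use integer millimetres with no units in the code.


cube([898, 299, 196]);
translate([0, 299, 196]) cube([898, 299, 196]);
translate([0, 598, 392]) cube([898, 299, 196]);
translate([0, 897, 588]) cube([898, 299, 196]);
translate([0, 1196, 784]) cube([898, 299, 196]);
translate([0, 1495, 980]) cube([898, 299, 196]);


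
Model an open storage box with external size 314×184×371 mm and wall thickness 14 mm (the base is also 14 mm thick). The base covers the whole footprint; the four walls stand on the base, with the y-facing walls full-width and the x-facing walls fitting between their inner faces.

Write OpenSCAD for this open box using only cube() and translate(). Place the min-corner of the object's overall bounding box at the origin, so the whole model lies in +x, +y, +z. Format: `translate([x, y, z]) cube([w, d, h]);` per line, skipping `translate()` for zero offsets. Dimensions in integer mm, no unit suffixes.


cube([314, 184, 14]);
translate([0, 0, 14]) cube([314, 14, 357]);
translate([0, 170, 14]) cube([314, 14, 357]);
translate([0, 14, 14]) cube([14, 156, 357]);
translate([300, 14, 14]) cube([14, 156, 357]);


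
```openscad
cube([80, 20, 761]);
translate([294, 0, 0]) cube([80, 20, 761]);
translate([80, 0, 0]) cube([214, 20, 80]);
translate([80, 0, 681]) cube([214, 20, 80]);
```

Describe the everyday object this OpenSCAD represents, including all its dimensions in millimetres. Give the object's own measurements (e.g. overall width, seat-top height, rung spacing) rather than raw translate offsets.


A rectangular picture frame lying in the x–z plane (depth along y). The opening is 214 mm wide (x) by 601 mm tall (z), surrounded by a border 80 mm wide on all four sides. The frame is 20 mm deep and is made of two full-height vertical stiles with two horizontal rails fitted between them.


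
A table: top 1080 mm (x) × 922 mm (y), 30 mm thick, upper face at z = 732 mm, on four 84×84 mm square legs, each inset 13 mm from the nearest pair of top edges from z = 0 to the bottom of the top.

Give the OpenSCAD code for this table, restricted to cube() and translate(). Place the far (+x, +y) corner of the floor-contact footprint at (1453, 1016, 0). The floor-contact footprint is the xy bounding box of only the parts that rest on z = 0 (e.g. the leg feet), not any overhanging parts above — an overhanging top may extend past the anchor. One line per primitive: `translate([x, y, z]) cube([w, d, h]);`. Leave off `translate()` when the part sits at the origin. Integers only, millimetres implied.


translate([386, 107, 702]) cube([1080, 922, 30]);
translate([399, 120, 0]) cube([84, 84, 702]);
translate([1369, 120, 0]) cube([84, 84, 702]);
translate([399, 932, 0]) cube([84, 84, 702]);
translate([1369, 932, 0]) cube([84, 84, 702]);


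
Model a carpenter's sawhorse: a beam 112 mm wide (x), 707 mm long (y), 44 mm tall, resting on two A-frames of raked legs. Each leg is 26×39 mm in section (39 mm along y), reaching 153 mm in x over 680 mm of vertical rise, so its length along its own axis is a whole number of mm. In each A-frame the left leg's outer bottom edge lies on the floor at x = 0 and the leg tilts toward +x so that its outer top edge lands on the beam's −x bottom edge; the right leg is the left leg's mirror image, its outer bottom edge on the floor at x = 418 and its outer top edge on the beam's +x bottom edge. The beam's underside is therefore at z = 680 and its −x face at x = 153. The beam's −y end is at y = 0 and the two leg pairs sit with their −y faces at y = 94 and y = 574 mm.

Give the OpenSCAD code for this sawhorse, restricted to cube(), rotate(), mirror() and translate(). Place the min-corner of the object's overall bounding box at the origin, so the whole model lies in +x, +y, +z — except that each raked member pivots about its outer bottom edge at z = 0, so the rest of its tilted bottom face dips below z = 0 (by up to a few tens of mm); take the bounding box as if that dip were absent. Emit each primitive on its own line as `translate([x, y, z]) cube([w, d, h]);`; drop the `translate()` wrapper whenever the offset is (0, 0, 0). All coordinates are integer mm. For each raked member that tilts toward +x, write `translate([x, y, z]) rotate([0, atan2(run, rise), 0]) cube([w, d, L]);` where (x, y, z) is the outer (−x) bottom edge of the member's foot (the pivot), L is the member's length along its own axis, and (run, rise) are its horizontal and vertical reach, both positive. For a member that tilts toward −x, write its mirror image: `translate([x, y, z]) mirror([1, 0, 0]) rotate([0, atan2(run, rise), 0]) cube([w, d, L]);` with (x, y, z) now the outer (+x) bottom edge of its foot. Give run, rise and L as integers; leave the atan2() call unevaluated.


translate([153, 0, 680]) cube([112, 707, 44]);
translate([0, 94, 0]) rotate([0, atan2(153, 680), 0]) cube([26, 39, 697]);
translate([418, 94, 0]) mirror([1, 0, 0]) rotate([0, atan2(153, 680), 0]) cube([26, 39, 697]);
translate([0, 574, 0]) rotate([0, atan2(153, 680), 0]) cube([26, 39, 697]);
translate([418, 574, 0]) mirror([1, 0, 0]) rotate([0, atan2(153, 680), 0]) cube([26, 39, 697]);


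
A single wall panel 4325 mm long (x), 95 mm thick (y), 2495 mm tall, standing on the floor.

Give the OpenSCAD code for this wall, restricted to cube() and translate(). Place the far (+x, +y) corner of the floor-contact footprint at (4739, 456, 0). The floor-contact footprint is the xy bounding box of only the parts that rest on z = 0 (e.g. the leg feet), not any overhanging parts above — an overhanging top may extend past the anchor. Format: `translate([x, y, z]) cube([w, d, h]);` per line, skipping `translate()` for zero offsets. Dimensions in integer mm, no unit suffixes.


translate([414, 361, 0]) cube([4325, 95, 2495]);


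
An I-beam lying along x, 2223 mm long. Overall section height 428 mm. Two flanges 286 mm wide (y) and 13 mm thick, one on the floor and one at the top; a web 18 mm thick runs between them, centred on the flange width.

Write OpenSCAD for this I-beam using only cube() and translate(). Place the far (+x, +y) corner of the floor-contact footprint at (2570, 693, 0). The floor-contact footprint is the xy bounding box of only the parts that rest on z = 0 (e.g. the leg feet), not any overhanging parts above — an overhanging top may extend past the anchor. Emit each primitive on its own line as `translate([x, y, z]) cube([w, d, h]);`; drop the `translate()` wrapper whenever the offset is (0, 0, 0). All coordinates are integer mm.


translate([347, 407, 0]) cube([2223, 286, 13]);
translate([347, 541, 13]) cube([2223, 18, 402]);
translate([347, 407, 415]) cube([2223, 286, 13]);


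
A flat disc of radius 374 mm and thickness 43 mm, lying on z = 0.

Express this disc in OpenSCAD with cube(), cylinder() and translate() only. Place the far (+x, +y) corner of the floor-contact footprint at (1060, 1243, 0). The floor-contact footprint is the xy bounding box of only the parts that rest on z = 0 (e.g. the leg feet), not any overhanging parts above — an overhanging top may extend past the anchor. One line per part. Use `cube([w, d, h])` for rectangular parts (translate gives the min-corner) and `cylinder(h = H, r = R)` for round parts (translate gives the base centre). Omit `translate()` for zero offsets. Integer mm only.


translate([686, 869, 0]) cylinder(h = 43, r = 374);


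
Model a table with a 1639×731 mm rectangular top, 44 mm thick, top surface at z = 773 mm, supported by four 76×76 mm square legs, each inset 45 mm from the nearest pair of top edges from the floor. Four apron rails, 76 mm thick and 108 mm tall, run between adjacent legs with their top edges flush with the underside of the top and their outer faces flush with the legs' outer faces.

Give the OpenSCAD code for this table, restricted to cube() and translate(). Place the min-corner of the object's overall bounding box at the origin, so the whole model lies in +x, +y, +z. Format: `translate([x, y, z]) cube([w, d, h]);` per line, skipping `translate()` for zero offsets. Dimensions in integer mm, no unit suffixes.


// leg_h = 773 - 44 = 729
// apron z = 729 - 108 = 621
translate([0, 0, 729]) cube([1639, 731, 44]);
translate([45, 45, 0]) cube([76, 76, 729]);
translate([1518, 45, 0]) cube([76, 76, 729]);
translate([45, 610, 0]) cube([76, 76, 729]);
translate([1518, 610, 0]) cube([76, 76, 729]);
translate([121, 45, 621]) cube([1397, 76, 108]);
translate([121, 610, 621]) cube([1397, 76, 108]);
translate([45, 121, 621]) cube([76, 489, 108]);
translate([1518, 121, 621]) cube([76, 489, 108]);


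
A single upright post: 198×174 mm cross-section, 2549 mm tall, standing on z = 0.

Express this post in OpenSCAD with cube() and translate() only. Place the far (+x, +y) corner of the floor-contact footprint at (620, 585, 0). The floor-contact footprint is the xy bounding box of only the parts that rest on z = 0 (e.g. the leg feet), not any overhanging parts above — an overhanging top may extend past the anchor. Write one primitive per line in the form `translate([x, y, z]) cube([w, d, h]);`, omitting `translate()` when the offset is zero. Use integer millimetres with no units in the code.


translate([422, 411, 0]) cube([198, 174, 2549]);


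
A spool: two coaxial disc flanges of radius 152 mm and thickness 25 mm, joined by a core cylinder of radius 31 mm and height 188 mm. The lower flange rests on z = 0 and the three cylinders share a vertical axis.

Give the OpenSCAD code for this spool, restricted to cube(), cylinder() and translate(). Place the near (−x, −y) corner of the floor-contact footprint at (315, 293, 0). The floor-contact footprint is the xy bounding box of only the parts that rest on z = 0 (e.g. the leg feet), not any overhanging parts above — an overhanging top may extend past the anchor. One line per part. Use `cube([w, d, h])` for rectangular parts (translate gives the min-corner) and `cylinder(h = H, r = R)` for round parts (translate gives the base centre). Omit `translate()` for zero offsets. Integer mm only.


translate([467, 445, 0]) cylinder(h = 25, r = 152);
translate([467, 445, 25]) cylinder(h = 188, r = 31);
translate([467, 445, 213]) cylinder(h = 25, r = 152);


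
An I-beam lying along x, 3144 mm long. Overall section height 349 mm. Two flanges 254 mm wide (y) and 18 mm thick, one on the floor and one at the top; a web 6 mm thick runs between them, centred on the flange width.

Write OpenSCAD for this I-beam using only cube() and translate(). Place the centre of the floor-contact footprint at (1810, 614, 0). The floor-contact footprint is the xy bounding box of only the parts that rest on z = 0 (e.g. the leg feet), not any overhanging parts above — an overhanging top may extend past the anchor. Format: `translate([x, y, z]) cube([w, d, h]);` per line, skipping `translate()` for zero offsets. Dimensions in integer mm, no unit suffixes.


translate([238, 487, 0]) cube([3144, 254, 18]);
translate([238, 611, 18]) cube([3144, 6, 313]);
translate([238, 487, 331]) cube([3144, 254, 18]);


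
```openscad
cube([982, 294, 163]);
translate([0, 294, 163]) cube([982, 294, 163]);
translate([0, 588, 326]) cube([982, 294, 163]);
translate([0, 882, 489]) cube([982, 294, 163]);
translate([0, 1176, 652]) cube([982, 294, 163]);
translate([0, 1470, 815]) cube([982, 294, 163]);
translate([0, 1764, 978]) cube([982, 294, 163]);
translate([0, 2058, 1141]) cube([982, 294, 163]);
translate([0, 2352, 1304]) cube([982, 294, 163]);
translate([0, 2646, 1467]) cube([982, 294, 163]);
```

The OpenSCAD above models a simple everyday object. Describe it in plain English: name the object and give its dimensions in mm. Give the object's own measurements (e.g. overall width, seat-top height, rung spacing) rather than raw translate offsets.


A straight staircase of 10 solid steps. Each step is 982 mm wide (x), 294 mm deep (y, the going) and 163 mm tall (the rise). The first step rests on the floor; each subsequent step sits one going further in +y and one rise higher in +z, directly behind and above the previous step with no overlap.


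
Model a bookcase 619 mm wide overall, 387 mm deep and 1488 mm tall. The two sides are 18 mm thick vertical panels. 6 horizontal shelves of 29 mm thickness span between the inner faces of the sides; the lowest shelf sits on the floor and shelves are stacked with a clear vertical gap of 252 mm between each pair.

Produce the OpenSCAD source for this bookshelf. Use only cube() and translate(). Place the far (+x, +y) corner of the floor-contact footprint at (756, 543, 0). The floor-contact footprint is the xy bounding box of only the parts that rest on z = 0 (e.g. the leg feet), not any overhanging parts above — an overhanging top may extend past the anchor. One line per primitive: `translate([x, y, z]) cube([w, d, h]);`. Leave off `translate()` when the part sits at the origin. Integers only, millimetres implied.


translate([137, 156, 0]) cube([18, 387, 1488]);
translate([738, 156, 0]) cube([18, 387, 1488]);
translate([155, 156, 0]) cube([583, 387, 29]);
translate([155, 156, 281]) cube([583, 387, 29]);
translate([155, 156, 562]) cube([583, 387, 29]);
translate([155, 156, 843]) cube([583, 387, 29]);
translate([155, 156, 1124]) cube([583, 387, 29]);
translate([155, 156, 1405]) cube([583, 387, 29]);


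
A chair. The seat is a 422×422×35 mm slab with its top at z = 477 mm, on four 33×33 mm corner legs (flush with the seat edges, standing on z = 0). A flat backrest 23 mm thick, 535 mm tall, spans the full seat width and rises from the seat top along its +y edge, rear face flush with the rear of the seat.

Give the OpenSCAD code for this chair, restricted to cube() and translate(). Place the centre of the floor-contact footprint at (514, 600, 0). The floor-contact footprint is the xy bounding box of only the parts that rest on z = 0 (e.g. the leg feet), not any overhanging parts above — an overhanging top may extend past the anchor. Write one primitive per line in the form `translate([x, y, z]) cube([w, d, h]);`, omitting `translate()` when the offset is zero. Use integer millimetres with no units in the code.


translate([303, 389, 442]) cube([422, 422, 35]);
translate([303, 389, 0]) cube([33, 33, 442]);
translate([692, 389, 0]) cube([33, 33, 442]);
translate([303, 778, 0]) cube([33, 33, 442]);
translate([692, 778, 0]) cube([33, 33, 442]);
translate([303, 788, 477]) cube([422, 23, 535]);


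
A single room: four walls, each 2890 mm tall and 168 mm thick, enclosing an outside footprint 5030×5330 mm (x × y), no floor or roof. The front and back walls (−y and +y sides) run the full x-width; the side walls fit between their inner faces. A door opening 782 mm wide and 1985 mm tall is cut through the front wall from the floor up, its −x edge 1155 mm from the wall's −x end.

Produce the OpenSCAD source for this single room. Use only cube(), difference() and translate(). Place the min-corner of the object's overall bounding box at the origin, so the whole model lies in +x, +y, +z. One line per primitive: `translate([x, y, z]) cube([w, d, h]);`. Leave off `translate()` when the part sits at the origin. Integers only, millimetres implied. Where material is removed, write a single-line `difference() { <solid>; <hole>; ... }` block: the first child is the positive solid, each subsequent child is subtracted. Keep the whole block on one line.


difference() { cube([5030, 168, 2890]); translate([1155, 0, 0]) cube([782, 168, 1985]); }
translate([0, 5162, 0]) cube([5030, 168, 2890]);
translate([0, 168, 0]) cube([168, 4994, 2890]);
translate([4862, 168, 0]) cube([168, 4994, 2890]);


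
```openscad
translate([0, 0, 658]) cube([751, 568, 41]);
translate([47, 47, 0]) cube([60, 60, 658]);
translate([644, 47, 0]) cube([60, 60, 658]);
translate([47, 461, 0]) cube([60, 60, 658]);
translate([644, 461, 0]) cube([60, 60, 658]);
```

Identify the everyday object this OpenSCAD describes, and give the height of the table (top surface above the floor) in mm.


A table. The table height is 699 mm.

A 751×568×41 slab sits at z = 658 on four 60 mm square posts — a table. The top surface is at 658 + 41 = 699 mm.


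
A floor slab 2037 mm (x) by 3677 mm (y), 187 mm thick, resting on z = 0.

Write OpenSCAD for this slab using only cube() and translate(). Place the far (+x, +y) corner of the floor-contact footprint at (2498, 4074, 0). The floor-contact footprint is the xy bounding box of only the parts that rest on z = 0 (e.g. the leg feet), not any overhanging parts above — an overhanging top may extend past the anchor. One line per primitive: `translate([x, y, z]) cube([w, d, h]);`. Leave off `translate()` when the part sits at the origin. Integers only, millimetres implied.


translate([461, 397, 0]) cube([2037, 3677, 187]);


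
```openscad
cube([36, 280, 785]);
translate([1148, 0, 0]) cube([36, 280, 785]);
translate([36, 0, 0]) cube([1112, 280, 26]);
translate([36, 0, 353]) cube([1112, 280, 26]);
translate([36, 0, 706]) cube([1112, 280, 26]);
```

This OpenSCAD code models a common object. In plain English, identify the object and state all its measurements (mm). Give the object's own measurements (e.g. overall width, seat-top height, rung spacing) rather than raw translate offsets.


An open bookshelf. Two side panels, each 36 mm thick, 280 mm deep and 785 mm tall, stand 1184 mm apart (outside-to-outside). Between them sit 3 shelves, each 26 mm thick and 280 mm deep, spanning the full gap between the sides. The bottom shelf rests on the floor (its underside at z = 0) and the clear gap between one shelf's top and the next shelf's underside is 327 mm.


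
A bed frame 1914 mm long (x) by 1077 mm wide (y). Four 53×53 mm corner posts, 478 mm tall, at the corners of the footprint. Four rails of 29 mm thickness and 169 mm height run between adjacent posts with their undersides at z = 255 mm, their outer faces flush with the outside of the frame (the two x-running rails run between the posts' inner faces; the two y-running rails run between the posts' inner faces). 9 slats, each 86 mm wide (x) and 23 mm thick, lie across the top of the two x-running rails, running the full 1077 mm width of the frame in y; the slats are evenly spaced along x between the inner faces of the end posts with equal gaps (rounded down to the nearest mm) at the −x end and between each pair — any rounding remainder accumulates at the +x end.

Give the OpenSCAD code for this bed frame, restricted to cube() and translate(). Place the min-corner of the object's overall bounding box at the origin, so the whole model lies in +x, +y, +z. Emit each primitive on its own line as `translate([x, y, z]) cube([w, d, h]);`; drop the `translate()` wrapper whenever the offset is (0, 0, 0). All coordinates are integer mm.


cube([53, 53, 478]);
translate([0, 1024, 0]) cube([53, 53, 478]);
translate([1861, 0, 0]) cube([53, 53, 478]);
translate([1861, 1024, 0]) cube([53, 53, 478]);
translate([53, 0, 255]) cube([1808, 29, 169]);
translate([53, 1048, 255]) cube([1808, 29, 169]);
translate([0, 53, 255]) cube([29, 971, 169]);
translate([1885, 53, 255]) cube([29, 971, 169]);
translate([156, 0, 424]) cube([86, 1077, 23]);
translate([345, 0, 424]) cube([86, 1077, 23]);
translate([534, 0, 424]) cube([86, 1077, 23]);
translate([723, 0, 424]) cube([86, 1077, 23]);
translate([912, 0, 424]) cube([86, 1077, 23]);
translate([1101, 0, 424]) cube([86, 1077, 23]);
translate([1290, 0, 424]) cube([86, 1077, 23]);
translate([1479, 0, 424]) cube([86, 1077, 23]);
translate([1668, 0, 424]) cube([86, 1077, 23]);
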